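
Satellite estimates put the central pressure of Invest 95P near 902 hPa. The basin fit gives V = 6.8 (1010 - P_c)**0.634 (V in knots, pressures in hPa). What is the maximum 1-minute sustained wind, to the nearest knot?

ΔP = 1010 − 902 = 108 hPa.
108^0.634 ≈ 19.462.
V ≈ 6.8 × 19.462 ≈ 132.3 kt.

132 kt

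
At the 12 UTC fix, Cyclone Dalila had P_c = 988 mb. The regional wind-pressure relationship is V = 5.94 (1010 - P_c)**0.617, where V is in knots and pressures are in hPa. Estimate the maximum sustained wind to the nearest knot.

ΔP = 1010 − 988 = 22 mb.
22^0.617 ≈ 6.734.
V ≈ 5.94 × 6.734 ≈ 40.0 kt.

40 kt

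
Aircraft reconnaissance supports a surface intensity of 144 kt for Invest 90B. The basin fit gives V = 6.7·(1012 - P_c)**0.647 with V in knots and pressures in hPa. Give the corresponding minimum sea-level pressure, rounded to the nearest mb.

897 mb

ΔP = (V / 6.7)^(1/0.647) = (144/6.7)^1.546.
144/6.7 = 21.493; 21.493^1.546 ≈ 114.60 mb.
P_c = 1012 − 114.60 = 897.40 ≈ 897 mb.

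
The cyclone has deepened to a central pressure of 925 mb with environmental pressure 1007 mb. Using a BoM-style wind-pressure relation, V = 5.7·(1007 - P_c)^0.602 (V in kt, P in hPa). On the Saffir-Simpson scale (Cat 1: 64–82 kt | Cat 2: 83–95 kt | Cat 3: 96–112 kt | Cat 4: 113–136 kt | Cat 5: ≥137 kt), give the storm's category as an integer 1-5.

1

ΔP = 1007 − 925 = 82 mb.
V ≈ 5.7 × 82^0.602 = 5.7 × 14.19 ≈ 81 kt.
81 kt falls in the Category 1 band.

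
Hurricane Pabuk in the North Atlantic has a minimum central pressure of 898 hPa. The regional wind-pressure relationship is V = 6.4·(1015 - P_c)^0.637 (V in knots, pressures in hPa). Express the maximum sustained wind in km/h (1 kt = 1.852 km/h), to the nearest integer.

246 km/h

ΔP = 1015 − 898 = 117 hPa.
V ≈ 6.4 × 117^0.637 = 6.4 × 20.770 ≈ 132.927 kt.
132.927 × 1.852 ≈ 246.18 km/h → 246 km/h.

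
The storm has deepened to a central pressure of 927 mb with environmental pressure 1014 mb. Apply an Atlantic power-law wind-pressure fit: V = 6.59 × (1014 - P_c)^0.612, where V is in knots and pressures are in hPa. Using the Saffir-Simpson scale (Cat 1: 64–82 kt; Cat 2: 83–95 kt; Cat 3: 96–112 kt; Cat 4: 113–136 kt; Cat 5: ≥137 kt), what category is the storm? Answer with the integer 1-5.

ΔP = 1014 − 927 = 87 mb.
V ≈ 6.59 × 87^0.612 = 6.59 × 15.38 ≈ 101 kt.
101 kt falls in the Category 3 band.

3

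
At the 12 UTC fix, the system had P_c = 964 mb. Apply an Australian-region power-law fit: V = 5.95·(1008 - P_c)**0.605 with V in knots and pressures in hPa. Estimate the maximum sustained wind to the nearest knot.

59 kt

ΔP = 1008 − 964 = 44 mb.
44^0.605 ≈ 9.869.
V ≈ 5.95 × 9.869 ≈ 58.7 kt.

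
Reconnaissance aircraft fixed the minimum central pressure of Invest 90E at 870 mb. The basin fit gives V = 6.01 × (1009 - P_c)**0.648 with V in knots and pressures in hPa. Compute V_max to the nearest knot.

ΔP = 1009 − 870 = 139 mb.
139^0.648 ≈ 24.472.
V ≈ 6.01 × 24.472 ≈ 147.1 kt.

147 kt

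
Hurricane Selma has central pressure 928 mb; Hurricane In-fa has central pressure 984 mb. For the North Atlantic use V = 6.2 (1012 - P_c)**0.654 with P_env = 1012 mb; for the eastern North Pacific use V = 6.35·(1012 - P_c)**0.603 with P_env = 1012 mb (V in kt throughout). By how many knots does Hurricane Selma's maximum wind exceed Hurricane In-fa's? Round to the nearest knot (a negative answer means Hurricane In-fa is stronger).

65 kt

Hurricane Selma: ΔP = 84; V ≈ 6.2 × 84^0.654 ≈ 112.43 kt.
Hurricane In-fa: ΔP = 28; V ≈ 6.35 × 28^0.603 ≈ 47.36 kt.
Difference ≈ 112.43 − 47.36 = 65.07 → 65 kt.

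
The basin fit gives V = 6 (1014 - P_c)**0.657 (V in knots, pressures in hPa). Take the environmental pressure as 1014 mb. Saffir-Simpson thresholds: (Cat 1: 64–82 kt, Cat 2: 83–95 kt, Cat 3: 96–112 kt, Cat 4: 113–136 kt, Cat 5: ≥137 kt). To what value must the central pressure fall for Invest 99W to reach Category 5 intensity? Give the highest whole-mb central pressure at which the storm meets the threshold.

897 mb

Category 5 begins at V = 137 kt.
Required ΔP = (137/6)^(1/0.657) = 22.833^1.522 ≈ 116.91 mb.
P_c ≤ 1014 − 116.91 = 897.09, so the highest integer P_c is 897 mb.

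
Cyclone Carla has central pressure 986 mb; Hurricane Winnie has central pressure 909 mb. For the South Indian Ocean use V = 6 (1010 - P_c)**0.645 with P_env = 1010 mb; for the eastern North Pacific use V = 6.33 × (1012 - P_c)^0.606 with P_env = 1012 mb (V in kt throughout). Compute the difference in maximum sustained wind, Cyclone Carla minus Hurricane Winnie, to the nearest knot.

Cyclone Carla: ΔP = 24; V ≈ 6 × 24^0.645 ≈ 46.60 kt.
Hurricane Winnie: ΔP = 103; V ≈ 6.33 × 103^0.606 ≈ 105.00 kt.
Difference ≈ 46.60 − 105.00 = -58.40 → -58 kt.

-58 kt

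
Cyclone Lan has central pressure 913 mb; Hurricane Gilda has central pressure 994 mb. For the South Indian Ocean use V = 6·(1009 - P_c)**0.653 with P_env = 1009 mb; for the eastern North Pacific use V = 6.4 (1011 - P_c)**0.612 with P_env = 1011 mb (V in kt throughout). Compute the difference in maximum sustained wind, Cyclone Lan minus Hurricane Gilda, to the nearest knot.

82 kt

Cyclone Lan: ΔP = 96; V ≈ 6 × 96^0.653 ≈ 118.19 kt.
Hurricane Gilda: ΔP = 17; V ≈ 6.4 × 17^0.612 ≈ 36.24 kt.
Difference ≈ 118.19 − 36.24 = 81.95 → 82 kt.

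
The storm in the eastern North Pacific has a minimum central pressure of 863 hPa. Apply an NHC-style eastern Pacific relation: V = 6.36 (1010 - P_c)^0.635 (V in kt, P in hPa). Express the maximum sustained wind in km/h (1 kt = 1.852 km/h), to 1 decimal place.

280.1 km/h

ΔP = 1010 − 863 = 147 hPa.
V ≈ 6.36 × 147^0.635 = 6.36 × 23.782 ≈ 151.253 kt.
151.253 × 1.852 ≈ 280.12 km/h → 280.1 km/h.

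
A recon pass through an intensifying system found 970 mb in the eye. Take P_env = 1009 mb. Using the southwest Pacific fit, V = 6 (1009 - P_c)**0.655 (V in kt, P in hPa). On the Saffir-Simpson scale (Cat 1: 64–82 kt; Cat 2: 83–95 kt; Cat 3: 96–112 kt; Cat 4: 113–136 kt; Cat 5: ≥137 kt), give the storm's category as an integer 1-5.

ΔP = 1009 − 970 = 39 mb.
V ≈ 6 × 39^0.655 = 6 × 11.02 ≈ 66 kt.
66 kt falls in the Category 1 band.

1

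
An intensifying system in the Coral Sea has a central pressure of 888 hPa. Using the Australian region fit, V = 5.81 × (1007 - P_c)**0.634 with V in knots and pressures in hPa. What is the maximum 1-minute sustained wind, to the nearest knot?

120 kt

ΔP = 1007 − 888 = 119 hPa.
119^0.634 ≈ 20.696.
V ≈ 5.81 × 20.696 ≈ 120.2 kt.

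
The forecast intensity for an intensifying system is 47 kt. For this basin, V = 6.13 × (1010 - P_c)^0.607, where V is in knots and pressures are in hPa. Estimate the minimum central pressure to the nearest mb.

981 mb

ΔP = (V / 6.13)^(1/0.607) = (47/6.13)^1.647.
47/6.13 = 7.667; 7.667^1.647 ≈ 28.67 mb.
P_c = 1010 − 28.67 = 981.33 ≈ 981 mb.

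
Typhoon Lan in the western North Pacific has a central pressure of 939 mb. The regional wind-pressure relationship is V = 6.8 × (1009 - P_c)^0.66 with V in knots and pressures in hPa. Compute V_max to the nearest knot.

112 kt

ΔP = 1009 − 939 = 70 mb.
70^0.66 ≈ 16.511.
V ≈ 6.8 × 16.511 ≈ 112.3 kt.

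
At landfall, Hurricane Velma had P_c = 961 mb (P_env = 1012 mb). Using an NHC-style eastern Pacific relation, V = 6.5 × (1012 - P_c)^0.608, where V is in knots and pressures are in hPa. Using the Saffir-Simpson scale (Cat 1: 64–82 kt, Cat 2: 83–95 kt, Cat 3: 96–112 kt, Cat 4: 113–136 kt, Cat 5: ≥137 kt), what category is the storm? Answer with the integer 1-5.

1

ΔP = 1012 − 961 = 51 mb.
V ≈ 6.5 × 51^0.608 = 6.5 × 10.92 ≈ 71 kt.
71 kt falls in the Category 1 band.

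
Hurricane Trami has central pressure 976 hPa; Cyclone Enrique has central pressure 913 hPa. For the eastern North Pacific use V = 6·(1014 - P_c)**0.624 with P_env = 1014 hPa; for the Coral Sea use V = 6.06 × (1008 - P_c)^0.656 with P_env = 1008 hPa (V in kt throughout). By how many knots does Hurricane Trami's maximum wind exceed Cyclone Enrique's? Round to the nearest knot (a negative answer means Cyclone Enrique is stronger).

-62 kt

Hurricane Trami: ΔP = 38; V ≈ 6 × 38^0.624 ≈ 58.07 kt.
Cyclone Enrique: ΔP = 95; V ≈ 6.06 × 95^0.656 ≈ 120.19 kt.
Difference ≈ 58.07 − 120.19 = -62.12 → -62 kt.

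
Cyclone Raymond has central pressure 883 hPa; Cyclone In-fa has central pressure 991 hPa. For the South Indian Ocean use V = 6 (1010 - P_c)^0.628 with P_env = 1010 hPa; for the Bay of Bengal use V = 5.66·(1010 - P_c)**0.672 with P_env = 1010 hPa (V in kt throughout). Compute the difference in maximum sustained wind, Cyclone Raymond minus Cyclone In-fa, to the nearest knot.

85 kt

Cyclone Raymond: ΔP = 127; V ≈ 6 × 127^0.628 ≈ 125.70 kt.
Cyclone In-fa: ΔP = 19; V ≈ 5.66 × 19^0.672 ≈ 40.94 kt.
Difference ≈ 125.70 − 40.94 = 84.76 → 85 kt.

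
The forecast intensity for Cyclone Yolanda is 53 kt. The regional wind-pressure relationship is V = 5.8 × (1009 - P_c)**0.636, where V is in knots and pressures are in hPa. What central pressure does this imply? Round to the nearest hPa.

ΔP = (V / 5.8)^(1/0.636) = (53/5.8)^1.572.
53/5.8 = 9.138; 9.138^1.572 ≈ 32.42 hPa.
P_c = 1009 − 32.42 = 976.58 ≈ 977 hPa.

977 hPa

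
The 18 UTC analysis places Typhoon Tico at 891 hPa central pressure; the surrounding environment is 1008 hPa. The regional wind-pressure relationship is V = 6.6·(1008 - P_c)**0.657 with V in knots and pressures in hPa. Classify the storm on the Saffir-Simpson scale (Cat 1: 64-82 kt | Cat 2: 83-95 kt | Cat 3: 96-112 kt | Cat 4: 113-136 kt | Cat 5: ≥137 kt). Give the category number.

5

ΔP = 1008 − 891 = 117 hPa.
V ≈ 6.6 × 117^0.657 = 6.6 × 22.85 ≈ 151 kt.
151 kt falls in the Category 5 band.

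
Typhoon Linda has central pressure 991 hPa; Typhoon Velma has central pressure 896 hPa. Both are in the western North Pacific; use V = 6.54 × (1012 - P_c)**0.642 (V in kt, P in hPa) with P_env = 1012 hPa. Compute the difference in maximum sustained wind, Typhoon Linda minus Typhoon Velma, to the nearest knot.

-92 kt

Typhoon Linda: ΔP = 21; V ≈ 6.54 × 21^0.642 ≈ 46.18 kt.
Typhoon Velma: ΔP = 116; V ≈ 6.54 × 116^0.642 ≈ 138.34 kt.
Difference ≈ 46.18 − 138.34 = -92.16 → -92 kt.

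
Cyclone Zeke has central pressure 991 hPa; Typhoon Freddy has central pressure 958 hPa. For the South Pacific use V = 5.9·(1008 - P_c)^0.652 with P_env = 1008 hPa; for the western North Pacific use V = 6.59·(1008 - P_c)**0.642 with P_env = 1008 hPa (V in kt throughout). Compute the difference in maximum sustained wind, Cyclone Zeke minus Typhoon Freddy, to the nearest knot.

Cyclone Zeke: ΔP = 17; V ≈ 5.9 × 17^0.652 ≈ 37.42 kt.
Typhoon Freddy: ΔP = 50; V ≈ 6.59 × 50^0.642 ≈ 81.21 kt.
Difference ≈ 37.42 − 81.21 = -43.79 → -44 kt.

-44 kt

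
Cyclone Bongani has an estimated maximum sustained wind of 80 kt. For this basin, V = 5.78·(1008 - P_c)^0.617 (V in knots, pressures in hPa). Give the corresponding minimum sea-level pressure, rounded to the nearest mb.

ΔP = (V / 5.78)^(1/0.617) = (80/5.78)^1.621.
80/5.78 = 13.841; 13.841^1.621 ≈ 70.72 mb.
P_c = 1008 − 70.72 = 937.28 ≈ 937 mb.

937 mb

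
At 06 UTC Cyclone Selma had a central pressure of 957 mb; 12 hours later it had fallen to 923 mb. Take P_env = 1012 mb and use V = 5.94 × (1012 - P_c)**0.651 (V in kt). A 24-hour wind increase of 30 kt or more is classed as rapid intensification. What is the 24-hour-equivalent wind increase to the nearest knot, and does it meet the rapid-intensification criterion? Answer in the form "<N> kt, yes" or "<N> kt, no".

59 kt, yes

V₁: ΔP = 55, V ≈ 5.94 × 55^0.651 ≈ 80.68 kt.
V₂: ΔP = 89, V ≈ 5.94 × 89^0.651 ≈ 110.37 kt.
ΔV over 12 h = 29.69 kt → 24 h equivalent = 29.69 × 24/12 ≈ 59.38 kt.
59 kt ≥ 30 kt ⇒ rapid intensification.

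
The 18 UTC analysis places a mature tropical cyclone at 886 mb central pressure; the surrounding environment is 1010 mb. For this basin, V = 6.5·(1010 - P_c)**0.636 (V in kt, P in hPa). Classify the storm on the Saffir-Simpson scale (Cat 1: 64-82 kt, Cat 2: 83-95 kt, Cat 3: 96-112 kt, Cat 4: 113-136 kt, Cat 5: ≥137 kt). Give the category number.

ΔP = 1010 − 886 = 124 mb.
V ≈ 6.5 × 124^0.636 = 6.5 × 21.45 ≈ 139 kt.
139 kt falls in the Category 5 band.

5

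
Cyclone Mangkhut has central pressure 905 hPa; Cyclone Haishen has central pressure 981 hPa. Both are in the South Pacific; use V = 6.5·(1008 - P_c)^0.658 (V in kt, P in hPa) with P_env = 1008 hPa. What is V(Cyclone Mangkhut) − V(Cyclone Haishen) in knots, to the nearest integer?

80 kt

Cyclone Mangkhut: ΔP = 103; V ≈ 6.5 × 103^0.658 ≈ 137.20 kt.
Cyclone Haishen: ΔP = 27; V ≈ 6.5 × 27^0.658 ≈ 56.85 kt.
Difference ≈ 137.20 − 56.85 = 80.35 → 80 kt.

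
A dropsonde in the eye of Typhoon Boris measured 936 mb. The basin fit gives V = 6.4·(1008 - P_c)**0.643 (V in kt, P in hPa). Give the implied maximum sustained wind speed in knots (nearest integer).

100 kt

ΔP = 1008 − 936 = 72 mb.
72^0.643 ≈ 15.641.
V ≈ 6.4 × 15.641 ≈ 100.1 kt.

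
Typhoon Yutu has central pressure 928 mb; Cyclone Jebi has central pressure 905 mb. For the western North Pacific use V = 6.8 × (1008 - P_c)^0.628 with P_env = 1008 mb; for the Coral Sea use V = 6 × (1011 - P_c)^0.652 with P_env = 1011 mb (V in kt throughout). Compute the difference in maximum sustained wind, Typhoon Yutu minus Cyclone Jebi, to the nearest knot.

-19 kt

Typhoon Yutu: ΔP = 80; V ≈ 6.8 × 80^0.628 ≈ 106.57 kt.
Cyclone Jebi: ΔP = 106; V ≈ 6 × 106^0.652 ≈ 125.50 kt.
Difference ≈ 106.57 − 125.50 = -18.93 → -19 kt.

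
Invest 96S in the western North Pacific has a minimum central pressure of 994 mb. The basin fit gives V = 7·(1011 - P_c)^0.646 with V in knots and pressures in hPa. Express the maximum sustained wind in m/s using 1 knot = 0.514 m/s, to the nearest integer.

22 m/s

ΔP = 1011 − 994 = 17 mb.
V ≈ 7 × 17^0.646 = 7 × 6.235 ≈ 43.648 kt.
43.648 × 0.514 ≈ 22.44 m/s → 22 m/s.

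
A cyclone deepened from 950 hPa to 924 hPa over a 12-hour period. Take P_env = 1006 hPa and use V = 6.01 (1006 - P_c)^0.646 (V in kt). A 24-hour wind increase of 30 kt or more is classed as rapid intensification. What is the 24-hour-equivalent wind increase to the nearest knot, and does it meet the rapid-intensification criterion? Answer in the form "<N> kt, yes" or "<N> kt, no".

V₁: ΔP = 56, V ≈ 6.01 × 56^0.646 ≈ 80.95 kt.
V₂: ΔP = 82, V ≈ 6.01 × 82^0.646 ≈ 103.56 kt.
ΔV over 12 h = 22.61 kt → 24 h equivalent = 22.61 × 24/12 ≈ 45.22 kt.
45 kt ≥ 30 kt ⇒ rapid intensification.

45 kt, yes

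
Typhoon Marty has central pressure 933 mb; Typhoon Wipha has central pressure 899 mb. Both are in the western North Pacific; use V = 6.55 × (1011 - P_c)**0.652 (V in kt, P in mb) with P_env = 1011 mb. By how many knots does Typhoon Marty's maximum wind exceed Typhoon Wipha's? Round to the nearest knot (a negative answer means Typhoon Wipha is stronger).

Typhoon Marty: ΔP = 78; V ≈ 6.55 × 78^0.652 ≈ 112.17 kt.
Typhoon Wipha: ΔP = 112; V ≈ 6.55 × 112^0.652 ≈ 142.01 kt.
Difference ≈ 112.17 − 142.01 = -29.84 → -30 kt.

-30 kt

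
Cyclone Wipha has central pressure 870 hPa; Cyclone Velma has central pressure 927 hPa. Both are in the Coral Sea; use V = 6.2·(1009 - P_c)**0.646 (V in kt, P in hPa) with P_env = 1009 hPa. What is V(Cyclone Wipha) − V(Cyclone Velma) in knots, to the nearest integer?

Cyclone Wipha: ΔP = 139; V ≈ 6.2 × 139^0.646 ≈ 150.24 kt.
Cyclone Velma: ΔP = 82; V ≈ 6.2 × 82^0.646 ≈ 106.84 kt.
Difference ≈ 150.24 − 106.84 = 43.40 → 43 kt.

43 kt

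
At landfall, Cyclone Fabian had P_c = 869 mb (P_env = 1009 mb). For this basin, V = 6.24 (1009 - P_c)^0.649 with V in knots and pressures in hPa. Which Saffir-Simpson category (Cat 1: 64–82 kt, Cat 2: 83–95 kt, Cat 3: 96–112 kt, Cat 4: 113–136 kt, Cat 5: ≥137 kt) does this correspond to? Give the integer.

5

ΔP = 1009 − 869 = 140 mb.
V ≈ 6.24 × 140^0.649 = 6.24 × 24.71 ≈ 154 kt.
154 kt falls in the Category 5 band.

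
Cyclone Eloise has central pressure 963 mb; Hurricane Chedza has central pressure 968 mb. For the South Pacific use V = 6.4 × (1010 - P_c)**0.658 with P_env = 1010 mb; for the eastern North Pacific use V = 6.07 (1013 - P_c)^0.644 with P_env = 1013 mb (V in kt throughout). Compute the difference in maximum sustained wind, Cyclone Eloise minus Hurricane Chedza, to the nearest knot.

10 kt

Cyclone Eloise: ΔP = 47; V ≈ 6.4 × 47^0.658 ≈ 80.62 kt.
Hurricane Chedza: ΔP = 45; V ≈ 6.07 × 45^0.644 ≈ 70.45 kt.
Difference ≈ 80.62 − 70.45 = 10.17 → 10 kt.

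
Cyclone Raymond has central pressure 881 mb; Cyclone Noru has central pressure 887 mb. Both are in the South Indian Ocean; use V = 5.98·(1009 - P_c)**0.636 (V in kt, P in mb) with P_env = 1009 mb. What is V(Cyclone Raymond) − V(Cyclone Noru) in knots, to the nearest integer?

Cyclone Raymond: ΔP = 128; V ≈ 5.98 × 128^0.636 ≈ 130.88 kt.
Cyclone Noru: ΔP = 122; V ≈ 5.98 × 122^0.636 ≈ 126.95 kt.
Difference ≈ 130.88 − 126.95 = 3.93 → 4 kt.

4 kt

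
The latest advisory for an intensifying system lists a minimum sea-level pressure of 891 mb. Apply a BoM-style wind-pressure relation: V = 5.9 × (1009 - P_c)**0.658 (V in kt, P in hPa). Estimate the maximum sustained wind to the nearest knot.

ΔP = 1009 − 891 = 118 mb.
118^0.658 ≈ 23.083.
V ≈ 5.9 × 23.083 ≈ 136.2 kt.

136 kt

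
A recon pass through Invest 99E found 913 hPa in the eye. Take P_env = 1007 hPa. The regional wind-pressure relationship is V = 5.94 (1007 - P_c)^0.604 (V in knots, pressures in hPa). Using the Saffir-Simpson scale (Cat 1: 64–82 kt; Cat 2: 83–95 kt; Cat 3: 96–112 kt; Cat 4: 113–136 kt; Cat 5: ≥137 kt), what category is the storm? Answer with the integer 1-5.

2

ΔP = 1007 − 913 = 94 hPa.
V ≈ 5.94 × 94^0.604 = 5.94 × 15.55 ≈ 92 kt.
92 kt falls in the Category 2 band.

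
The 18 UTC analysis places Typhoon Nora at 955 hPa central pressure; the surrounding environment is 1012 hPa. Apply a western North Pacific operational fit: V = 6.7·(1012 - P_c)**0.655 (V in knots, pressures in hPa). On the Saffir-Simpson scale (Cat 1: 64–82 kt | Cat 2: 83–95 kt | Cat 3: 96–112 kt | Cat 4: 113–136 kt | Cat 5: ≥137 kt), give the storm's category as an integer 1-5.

ΔP = 1012 − 955 = 57 hPa.
V ≈ 6.7 × 57^0.655 = 6.7 × 14.13 ≈ 95 kt.
95 kt falls in the Category 2 band.

2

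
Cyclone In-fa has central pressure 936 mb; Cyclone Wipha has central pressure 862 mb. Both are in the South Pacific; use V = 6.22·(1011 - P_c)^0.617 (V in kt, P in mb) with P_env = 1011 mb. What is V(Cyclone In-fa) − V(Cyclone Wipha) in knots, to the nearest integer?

Cyclone In-fa: ΔP = 75; V ≈ 6.22 × 75^0.617 ≈ 89.27 kt.
Cyclone Wipha: ΔP = 149; V ≈ 6.22 × 149^0.617 ≈ 136.35 kt.
Difference ≈ 89.27 − 136.35 = -47.08 → -47 kt.

-47 kt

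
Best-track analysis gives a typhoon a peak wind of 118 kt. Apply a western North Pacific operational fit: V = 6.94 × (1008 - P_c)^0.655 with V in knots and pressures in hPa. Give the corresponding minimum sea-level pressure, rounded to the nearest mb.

932 mb

ΔP = (V / 6.94)^(1/0.655) = (118/6.94)^1.527.
118/6.94 = 17.003; 17.003^1.527 ≈ 75.62 mb.
P_c = 1008 − 75.62 = 932.38 ≈ 932 mb.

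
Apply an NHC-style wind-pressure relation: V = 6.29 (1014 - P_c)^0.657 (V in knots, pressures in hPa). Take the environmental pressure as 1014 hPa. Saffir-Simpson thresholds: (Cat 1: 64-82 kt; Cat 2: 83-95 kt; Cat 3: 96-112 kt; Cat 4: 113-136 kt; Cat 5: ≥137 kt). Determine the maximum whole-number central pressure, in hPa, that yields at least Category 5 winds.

Category 5 begins at V = 137 kt.
Required ΔP = (137/6.29)^(1/0.657) = 21.781^1.522 ≈ 108.80 hPa.
P_c ≤ 1014 − 108.80 = 905.20, so the highest integer P_c is 905 hPa.

905 hPa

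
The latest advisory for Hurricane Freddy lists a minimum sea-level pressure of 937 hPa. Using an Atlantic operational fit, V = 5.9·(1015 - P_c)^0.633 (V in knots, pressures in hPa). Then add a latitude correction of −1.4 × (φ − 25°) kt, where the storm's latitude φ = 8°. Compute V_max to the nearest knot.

117 kt

ΔP = 1015 − 937 = 78 hPa.
78^0.633 ≈ 15.765.
V ≈ 5.9 × 15.765 ≈ 93.0 kt.
Latitude correction: −1.4 × (8 − 25) = 23.8 kt.
Corrected V ≈ 116.8 kt → 117 kt.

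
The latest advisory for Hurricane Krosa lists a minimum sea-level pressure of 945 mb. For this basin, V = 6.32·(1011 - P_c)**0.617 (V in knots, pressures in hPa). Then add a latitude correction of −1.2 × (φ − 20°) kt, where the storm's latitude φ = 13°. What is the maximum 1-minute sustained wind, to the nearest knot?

ΔP = 1011 − 945 = 66 mb.
66^0.617 ≈ 13.264.
V ≈ 6.32 × 13.264 ≈ 83.8 kt.
Latitude correction: −1.2 × (13 − 20) = 8.4 kt.
Corrected V ≈ 92.2 kt → 92 kt.

92 kt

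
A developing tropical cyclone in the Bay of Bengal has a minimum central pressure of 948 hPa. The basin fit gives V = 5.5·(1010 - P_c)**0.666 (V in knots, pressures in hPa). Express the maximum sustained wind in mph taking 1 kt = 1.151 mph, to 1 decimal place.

98.9 mph

ΔP = 1010 − 948 = 62 hPa.
V ≈ 5.5 × 62^0.666 = 5.5 × 15.622 ≈ 85.920 kt.
85.920 × 1.151 ≈ 98.89 mph → 98.9 mph.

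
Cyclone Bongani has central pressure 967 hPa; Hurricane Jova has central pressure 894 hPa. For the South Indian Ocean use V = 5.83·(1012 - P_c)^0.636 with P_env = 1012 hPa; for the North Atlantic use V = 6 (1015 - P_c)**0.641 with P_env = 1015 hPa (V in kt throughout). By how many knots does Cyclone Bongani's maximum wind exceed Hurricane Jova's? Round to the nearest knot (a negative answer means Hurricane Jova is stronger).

-64 kt

Cyclone Bongani: ΔP = 45; V ≈ 5.83 × 45^0.636 ≈ 65.63 kt.
Hurricane Jova: ΔP = 121; V ≈ 6 × 121^0.641 ≈ 129.78 kt.
Difference ≈ 65.63 − 129.78 = -64.15 → -64 kt.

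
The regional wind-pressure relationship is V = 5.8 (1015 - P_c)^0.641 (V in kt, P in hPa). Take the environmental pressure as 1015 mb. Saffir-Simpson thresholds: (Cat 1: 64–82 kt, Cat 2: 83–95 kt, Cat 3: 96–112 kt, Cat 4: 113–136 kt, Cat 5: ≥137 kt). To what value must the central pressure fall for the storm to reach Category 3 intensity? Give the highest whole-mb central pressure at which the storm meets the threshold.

Category 3 begins at V = 96 kt.
Required ΔP = (96/5.8)^(1/0.641) = 16.552^1.560 ≈ 79.70 mb.
P_c ≤ 1015 − 79.70 = 935.30, so the highest integer P_c is 935 mb.

935 mb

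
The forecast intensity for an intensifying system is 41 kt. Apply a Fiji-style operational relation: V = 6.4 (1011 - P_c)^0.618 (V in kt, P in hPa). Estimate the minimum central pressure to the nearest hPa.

ΔP = (V / 6.4)^(1/0.618) = (41/6.4)^1.618.
41/6.4 = 6.406; 6.406^1.618 ≈ 20.19 hPa.
P_c = 1011 − 20.19 = 990.81 ≈ 991 hPa.

991 hPa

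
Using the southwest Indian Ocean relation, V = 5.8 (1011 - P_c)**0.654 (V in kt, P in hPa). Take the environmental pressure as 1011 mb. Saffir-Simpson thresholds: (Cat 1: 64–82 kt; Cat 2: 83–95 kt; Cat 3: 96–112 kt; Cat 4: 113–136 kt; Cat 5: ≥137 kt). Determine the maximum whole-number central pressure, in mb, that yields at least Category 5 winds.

Category 5 begins at V = 137 kt.
Required ΔP = (137/5.8)^(1/0.654) = 23.621^1.529 ≈ 125.84 mb.
P_c ≤ 1011 − 125.84 = 885.16, so the highest integer P_c is 885 mb.

885 mb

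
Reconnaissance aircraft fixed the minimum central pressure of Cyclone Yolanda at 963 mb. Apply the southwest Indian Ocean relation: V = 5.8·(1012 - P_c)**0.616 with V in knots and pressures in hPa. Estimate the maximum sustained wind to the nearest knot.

ΔP = 1012 − 963 = 49 mb.
49^0.616 ≈ 10.994.
V ≈ 5.8 × 10.994 ≈ 63.8 kt.

64 kt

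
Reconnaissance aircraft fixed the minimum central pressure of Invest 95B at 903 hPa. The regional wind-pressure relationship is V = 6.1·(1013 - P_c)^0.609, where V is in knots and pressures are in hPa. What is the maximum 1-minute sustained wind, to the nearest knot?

ΔP = 1013 − 903 = 110 hPa.
110^0.609 ≈ 17.507.
V ≈ 6.1 × 17.507 ≈ 106.8 kt.

107 kt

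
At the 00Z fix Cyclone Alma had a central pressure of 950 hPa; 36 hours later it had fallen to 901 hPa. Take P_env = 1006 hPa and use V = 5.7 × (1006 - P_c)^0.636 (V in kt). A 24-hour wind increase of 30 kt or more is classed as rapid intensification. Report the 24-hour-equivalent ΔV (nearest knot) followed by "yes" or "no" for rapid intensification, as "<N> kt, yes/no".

24 kt, no

V₁: ΔP = 56, V ≈ 5.7 × 56^0.636 ≈ 73.74 kt.
V₂: ΔP = 105, V ≈ 5.7 × 105^0.636 ≈ 109.99 kt.
ΔV over 36 h = 36.25 kt → 24 h equivalent = 36.25 × 24/36 ≈ 24.17 kt.
24 kt < 30 kt ⇒ not rapid intensification.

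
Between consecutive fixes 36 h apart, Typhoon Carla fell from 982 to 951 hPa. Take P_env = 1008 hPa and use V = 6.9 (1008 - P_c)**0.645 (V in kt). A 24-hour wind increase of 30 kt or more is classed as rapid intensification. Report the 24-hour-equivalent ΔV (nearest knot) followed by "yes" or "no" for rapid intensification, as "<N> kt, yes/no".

V₁: ΔP = 26, V ≈ 6.9 × 26^0.645 ≈ 56.43 kt.
V₂: ΔP = 57, V ≈ 6.9 × 57^0.645 ≈ 93.62 kt.
ΔV over 36 h = 37.19 kt → 24 h equivalent = 37.19 × 24/36 ≈ 24.79 kt.
25 kt < 30 kt ⇒ not rapid intensification.

25 kt, no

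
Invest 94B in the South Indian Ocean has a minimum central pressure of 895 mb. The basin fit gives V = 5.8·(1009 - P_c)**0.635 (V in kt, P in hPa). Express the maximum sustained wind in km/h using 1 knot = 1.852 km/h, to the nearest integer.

217 km/h

ΔP = 1009 − 895 = 114 mb.
V ≈ 5.8 × 114^0.635 = 5.8 × 20.236 ≈ 117.371 kt.
117.371 × 1.852 ≈ 217.37 km/h → 217 km/h.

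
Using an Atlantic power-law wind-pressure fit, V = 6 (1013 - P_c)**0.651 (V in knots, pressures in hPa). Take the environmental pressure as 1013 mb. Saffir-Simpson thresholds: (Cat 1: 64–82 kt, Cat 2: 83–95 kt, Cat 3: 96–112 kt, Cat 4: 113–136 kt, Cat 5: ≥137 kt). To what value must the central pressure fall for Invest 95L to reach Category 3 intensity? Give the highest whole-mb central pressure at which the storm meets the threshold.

Category 3 begins at V = 96 kt.
Required ΔP = (96/6)^(1/0.651) = 16.000^1.536 ≈ 70.74 mb.
P_c ≤ 1013 − 70.74 = 942.26, so the highest integer P_c is 942 mb.

942 mb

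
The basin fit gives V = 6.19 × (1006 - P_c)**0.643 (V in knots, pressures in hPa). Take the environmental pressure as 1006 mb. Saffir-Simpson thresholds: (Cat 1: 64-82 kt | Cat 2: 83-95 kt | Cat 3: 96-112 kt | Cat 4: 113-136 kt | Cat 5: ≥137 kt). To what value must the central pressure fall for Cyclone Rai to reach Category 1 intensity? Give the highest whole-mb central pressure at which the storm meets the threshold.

968 mb

Category 1 begins at V = 64 kt.
Required ΔP = (64/6.19)^(1/0.643) = 10.339^1.555 ≈ 37.82 mb.
P_c ≤ 1006 − 37.82 = 968.18, so the highest integer P_c is 968 mb.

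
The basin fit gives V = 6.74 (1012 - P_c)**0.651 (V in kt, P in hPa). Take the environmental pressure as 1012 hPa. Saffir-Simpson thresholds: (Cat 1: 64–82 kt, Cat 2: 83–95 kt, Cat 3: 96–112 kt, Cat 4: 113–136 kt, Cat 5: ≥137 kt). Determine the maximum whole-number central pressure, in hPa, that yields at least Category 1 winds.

Category 1 begins at V = 64 kt.
Required ΔP = (64/6.74)^(1/0.651) = 9.496^1.536 ≈ 31.74 hPa.
P_c ≤ 1012 − 31.74 = 980.26, so the highest integer P_c is 980 hPa.

980 hPa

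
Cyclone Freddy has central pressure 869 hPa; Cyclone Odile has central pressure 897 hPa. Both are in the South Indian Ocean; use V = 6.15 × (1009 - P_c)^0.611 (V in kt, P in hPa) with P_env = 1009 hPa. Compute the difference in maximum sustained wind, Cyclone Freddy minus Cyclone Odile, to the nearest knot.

Cyclone Freddy: ΔP = 140; V ≈ 6.15 × 140^0.611 ≈ 125.94 kt.
Cyclone Odile: ΔP = 112; V ≈ 6.15 × 112^0.611 ≈ 109.89 kt.
Difference ≈ 125.94 − 109.89 = 16.05 → 16 kt.

16 kt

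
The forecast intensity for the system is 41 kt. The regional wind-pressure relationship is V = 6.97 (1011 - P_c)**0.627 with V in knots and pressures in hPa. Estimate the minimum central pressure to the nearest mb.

ΔP = (V / 6.97)^(1/0.627) = (41/6.97)^1.595.
41/6.97 = 5.882; 5.882^1.595 ≈ 16.88 mb.
P_c = 1011 − 16.88 = 994.12 ≈ 994 mb.

994 mb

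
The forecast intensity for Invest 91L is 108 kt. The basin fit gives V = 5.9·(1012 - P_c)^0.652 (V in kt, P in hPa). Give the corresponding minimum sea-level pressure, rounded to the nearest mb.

ΔP = (V / 5.9)^(1/0.652) = (108/5.9)^1.534.
108/5.9 = 18.305; 18.305^1.534 ≈ 86.39 mb.
P_c = 1012 − 86.39 = 925.61 ≈ 926 mb.

926 mb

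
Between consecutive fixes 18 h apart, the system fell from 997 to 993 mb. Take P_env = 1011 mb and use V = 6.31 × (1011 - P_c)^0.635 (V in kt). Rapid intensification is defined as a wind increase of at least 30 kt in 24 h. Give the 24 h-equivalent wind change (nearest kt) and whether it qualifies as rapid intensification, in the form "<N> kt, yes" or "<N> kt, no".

8 kt, no

V₁: ΔP = 14, V ≈ 6.31 × 14^0.635 ≈ 33.71 kt.
V₂: ΔP = 18, V ≈ 6.31 × 18^0.635 ≈ 39.55 kt.
ΔV over 18 h = 5.84 kt → 24 h equivalent = 5.84 × 24/18 ≈ 7.79 kt.
8 kt < 30 kt ⇒ not rapid intensification.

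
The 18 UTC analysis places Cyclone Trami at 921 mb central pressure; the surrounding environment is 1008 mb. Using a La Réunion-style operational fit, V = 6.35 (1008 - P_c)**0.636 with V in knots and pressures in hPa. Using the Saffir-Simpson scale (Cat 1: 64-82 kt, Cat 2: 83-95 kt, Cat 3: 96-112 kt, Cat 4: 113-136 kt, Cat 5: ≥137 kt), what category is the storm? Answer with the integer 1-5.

3

ΔP = 1008 − 921 = 87 mb.
V ≈ 6.35 × 87^0.636 = 6.35 × 17.12 ≈ 109 kt.
109 kt falls in the Category 3 band.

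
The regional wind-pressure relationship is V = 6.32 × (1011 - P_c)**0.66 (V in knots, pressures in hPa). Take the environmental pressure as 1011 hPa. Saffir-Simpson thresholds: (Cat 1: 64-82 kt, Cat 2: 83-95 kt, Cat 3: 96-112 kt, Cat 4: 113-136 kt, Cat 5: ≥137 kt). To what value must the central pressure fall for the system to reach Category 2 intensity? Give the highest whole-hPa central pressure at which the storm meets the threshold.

Category 2 begins at V = 83 kt.
Required ΔP = (83/6.32)^(1/0.66) = 13.133^1.515 ≈ 49.49 hPa.
P_c ≤ 1011 − 49.49 = 961.51, so the highest integer P_c is 961 hPa.

961 hPa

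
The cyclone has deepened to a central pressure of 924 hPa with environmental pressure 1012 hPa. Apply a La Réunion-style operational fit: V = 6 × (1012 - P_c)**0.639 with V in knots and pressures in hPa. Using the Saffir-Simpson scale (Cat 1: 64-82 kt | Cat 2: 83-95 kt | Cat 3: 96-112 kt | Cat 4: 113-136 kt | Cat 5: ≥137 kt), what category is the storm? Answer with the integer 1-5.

ΔP = 1012 − 924 = 88 hPa.
V ≈ 6 × 88^0.639 = 6 × 17.48 ≈ 105 kt.
105 kt falls in the Category 3 band.

3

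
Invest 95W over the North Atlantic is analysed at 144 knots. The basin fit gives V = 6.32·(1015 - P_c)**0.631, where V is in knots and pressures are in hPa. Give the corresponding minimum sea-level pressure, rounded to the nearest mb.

ΔP = (V / 6.32)^(1/0.631) = (144/6.32)^1.585.
144/6.32 = 22.785; 22.785^1.585 ≈ 141.77 mb.
P_c = 1015 − 141.77 = 873.23 ≈ 873 mb.

873 mb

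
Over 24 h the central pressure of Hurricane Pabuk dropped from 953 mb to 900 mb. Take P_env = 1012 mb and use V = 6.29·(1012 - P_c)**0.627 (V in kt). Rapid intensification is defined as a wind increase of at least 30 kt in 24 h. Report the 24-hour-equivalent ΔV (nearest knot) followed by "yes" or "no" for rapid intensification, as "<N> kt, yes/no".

V₁: ΔP = 59, V ≈ 6.29 × 59^0.627 ≈ 81.09 kt.
V₂: ΔP = 112, V ≈ 6.29 × 112^0.627 ≈ 121.20 kt.
ΔV over 24 h = 40.11 kt → 24 h equivalent = 40.11 × 24/24 ≈ 40.11 kt.
40 kt ≥ 30 kt ⇒ rapid intensification.

40 kt, yes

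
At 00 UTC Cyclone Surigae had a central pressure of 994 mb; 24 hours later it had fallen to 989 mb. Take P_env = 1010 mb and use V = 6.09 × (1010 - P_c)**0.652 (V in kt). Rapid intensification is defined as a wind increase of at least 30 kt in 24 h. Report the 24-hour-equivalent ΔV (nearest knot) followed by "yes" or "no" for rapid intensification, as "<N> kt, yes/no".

V₁: ΔP = 16, V ≈ 6.09 × 16^0.652 ≈ 37.13 kt.
V₂: ΔP = 21, V ≈ 6.09 × 21^0.652 ≈ 44.33 kt.
ΔV over 24 h = 7.20 kt → 24 h equivalent = 7.20 × 24/24 ≈ 7.20 kt.
7 kt < 30 kt ⇒ not rapid intensification.

7 kt, no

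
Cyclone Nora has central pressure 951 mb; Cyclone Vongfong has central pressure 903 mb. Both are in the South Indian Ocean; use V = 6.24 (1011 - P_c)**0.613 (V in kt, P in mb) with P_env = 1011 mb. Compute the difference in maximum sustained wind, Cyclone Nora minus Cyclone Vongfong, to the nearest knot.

-33 kt

Cyclone Nora: ΔP = 60; V ≈ 6.24 × 60^0.613 ≈ 76.77 kt.
Cyclone Vongfong: ΔP = 108; V ≈ 6.24 × 108^0.613 ≈ 110.07 kt.
Difference ≈ 76.77 − 110.07 = -33.30 → -33 kt.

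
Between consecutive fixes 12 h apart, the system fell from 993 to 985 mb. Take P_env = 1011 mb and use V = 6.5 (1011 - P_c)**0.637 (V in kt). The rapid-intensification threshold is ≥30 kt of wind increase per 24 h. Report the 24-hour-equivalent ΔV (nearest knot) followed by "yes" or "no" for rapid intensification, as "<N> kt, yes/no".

V₁: ΔP = 18, V ≈ 6.5 × 18^0.637 ≈ 40.98 kt.
V₂: ΔP = 26, V ≈ 6.5 × 26^0.637 ≈ 51.79 kt.
ΔV over 12 h = 10.81 kt → 24 h equivalent = 10.81 × 24/12 ≈ 21.62 kt.
22 kt < 30 kt ⇒ not rapid intensification.

22 kt, no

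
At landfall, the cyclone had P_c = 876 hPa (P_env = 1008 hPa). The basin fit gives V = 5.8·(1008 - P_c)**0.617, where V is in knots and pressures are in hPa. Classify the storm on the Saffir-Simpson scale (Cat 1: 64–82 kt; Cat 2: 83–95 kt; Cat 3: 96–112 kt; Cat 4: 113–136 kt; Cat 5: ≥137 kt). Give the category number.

4

ΔP = 1008 − 876 = 132 hPa.
V ≈ 5.8 × 132^0.617 = 5.8 × 20.34 ≈ 118 kt.
118 kt falls in the Category 4 band.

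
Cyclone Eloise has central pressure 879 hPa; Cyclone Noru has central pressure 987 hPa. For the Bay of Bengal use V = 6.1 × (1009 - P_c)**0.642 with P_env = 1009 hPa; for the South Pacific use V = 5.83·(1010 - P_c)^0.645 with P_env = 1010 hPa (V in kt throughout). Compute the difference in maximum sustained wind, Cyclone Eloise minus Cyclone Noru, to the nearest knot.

Cyclone Eloise: ΔP = 130; V ≈ 6.1 × 130^0.642 ≈ 138.83 kt.
Cyclone Noru: ΔP = 23; V ≈ 5.83 × 23^0.645 ≈ 44.05 kt.
Difference ≈ 138.83 − 44.05 = 94.78 → 95 kt.

95 kt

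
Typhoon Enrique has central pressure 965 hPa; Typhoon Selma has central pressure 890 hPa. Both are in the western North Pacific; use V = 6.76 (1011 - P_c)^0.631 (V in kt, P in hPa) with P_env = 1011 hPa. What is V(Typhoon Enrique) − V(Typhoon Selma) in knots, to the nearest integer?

Typhoon Enrique: ΔP = 46; V ≈ 6.76 × 46^0.631 ≈ 75.71 kt.
Typhoon Selma: ΔP = 121; V ≈ 6.76 × 121^0.631 ≈ 139.37 kt.
Difference ≈ 75.71 − 139.37 = -63.66 → -64 kt.

-64 kt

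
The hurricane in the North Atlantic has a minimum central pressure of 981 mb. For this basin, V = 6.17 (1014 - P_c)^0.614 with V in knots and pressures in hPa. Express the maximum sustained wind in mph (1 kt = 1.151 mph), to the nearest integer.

61 mph

ΔP = 1014 − 981 = 33 mb.
V ≈ 6.17 × 33^0.614 = 6.17 × 8.558 ≈ 52.802 kt.
52.802 × 1.151 ≈ 60.78 mph → 61 mph.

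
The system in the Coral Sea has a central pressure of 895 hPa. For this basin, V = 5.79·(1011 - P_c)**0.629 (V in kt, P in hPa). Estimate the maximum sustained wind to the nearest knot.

115 kt

ΔP = 1011 − 895 = 116 hPa.
116^0.629 ≈ 19.886.
V ≈ 5.79 × 19.886 ≈ 115.1 kt.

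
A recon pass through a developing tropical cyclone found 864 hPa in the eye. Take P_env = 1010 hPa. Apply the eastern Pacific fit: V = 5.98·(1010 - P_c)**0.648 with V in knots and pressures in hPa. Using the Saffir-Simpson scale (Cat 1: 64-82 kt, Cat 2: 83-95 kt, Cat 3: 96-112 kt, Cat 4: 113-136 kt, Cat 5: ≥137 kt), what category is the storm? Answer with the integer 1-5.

ΔP = 1010 − 864 = 146 hPa.
V ≈ 5.98 × 146^0.648 = 5.98 × 25.26 ≈ 151 kt.
151 kt falls in the Category 5 band.

5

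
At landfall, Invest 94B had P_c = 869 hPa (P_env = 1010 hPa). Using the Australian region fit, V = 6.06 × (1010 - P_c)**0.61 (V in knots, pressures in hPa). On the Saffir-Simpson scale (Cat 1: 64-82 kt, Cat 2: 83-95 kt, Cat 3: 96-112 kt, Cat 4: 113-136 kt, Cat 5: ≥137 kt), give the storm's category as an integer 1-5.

ΔP = 1010 − 869 = 141 hPa.
V ≈ 6.06 × 141^0.61 = 6.06 × 20.47 ≈ 124 kt.
124 kt falls in the Category 4 band.

4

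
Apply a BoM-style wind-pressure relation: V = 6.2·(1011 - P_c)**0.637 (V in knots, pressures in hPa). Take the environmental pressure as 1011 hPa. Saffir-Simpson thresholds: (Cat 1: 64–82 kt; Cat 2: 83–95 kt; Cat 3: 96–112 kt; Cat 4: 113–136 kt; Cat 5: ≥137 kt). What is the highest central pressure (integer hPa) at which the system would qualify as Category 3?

937 hPa

Category 3 begins at V = 96 kt.
Required ΔP = (96/6.2)^(1/0.637) = 15.484^1.570 ≈ 73.78 hPa.
P_c ≤ 1011 − 73.78 = 937.22, so the highest integer P_c is 937 hPa.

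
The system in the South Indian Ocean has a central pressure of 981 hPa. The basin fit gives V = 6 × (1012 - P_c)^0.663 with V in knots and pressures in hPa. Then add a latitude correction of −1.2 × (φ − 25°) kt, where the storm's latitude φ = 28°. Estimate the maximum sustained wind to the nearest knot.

55 kt

ΔP = 1012 − 981 = 31 hPa.
31^0.663 ≈ 9.745.
V ≈ 6 × 9.745 ≈ 58.5 kt.
Latitude correction: −1.2 × (28 − 25) = -3.6 kt.
Corrected V ≈ 54.9 kt → 55 kt.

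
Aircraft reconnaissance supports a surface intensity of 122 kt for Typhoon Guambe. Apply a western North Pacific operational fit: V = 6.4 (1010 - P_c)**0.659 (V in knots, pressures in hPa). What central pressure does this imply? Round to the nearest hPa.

ΔP = (V / 6.4)^(1/0.659) = (122/6.4)^1.517.
122/6.4 = 19.062; 19.062^1.517 ≈ 87.62 hPa.
P_c = 1010 − 87.62 = 922.38 ≈ 922 hPa.

922 hPa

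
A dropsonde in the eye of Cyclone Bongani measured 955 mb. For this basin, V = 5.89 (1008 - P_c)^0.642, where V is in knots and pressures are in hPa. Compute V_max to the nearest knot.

75 kt

ΔP = 1008 − 955 = 53 mb.
53^0.642 ≈ 12.793.
V ≈ 5.89 × 12.793 ≈ 75.4 kt.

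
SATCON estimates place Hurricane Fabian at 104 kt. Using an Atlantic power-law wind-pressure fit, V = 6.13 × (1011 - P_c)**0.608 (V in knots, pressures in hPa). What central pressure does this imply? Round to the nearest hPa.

906 hPa

ΔP = (V / 6.13)^(1/0.608) = (104/6.13)^1.645.
104/6.13 = 16.966; 16.966^1.645 ≈ 105.27 hPa.
P_c = 1011 − 105.27 = 905.73 ≈ 906 hPa.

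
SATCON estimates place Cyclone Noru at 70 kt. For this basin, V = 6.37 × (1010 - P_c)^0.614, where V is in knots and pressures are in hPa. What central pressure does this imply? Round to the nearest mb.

960 mb

ΔP = (V / 6.37)^(1/0.614) = (70/6.37)^1.629.
70/6.37 = 10.989; 10.989^1.629 ≈ 49.59 mb.
P_c = 1010 − 49.59 = 960.41 ≈ 960 mb.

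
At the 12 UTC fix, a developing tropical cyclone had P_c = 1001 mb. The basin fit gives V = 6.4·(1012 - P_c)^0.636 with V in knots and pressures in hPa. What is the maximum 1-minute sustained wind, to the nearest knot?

29 kt

ΔP = 1012 − 1001 = 11 mb.
11^0.636 ≈ 4.595.
V ≈ 6.4 × 4.595 ≈ 29.4 kt.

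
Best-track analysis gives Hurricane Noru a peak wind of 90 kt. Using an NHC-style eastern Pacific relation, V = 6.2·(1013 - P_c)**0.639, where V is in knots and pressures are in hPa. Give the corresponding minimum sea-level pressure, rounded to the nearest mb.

ΔP = (V / 6.2)^(1/0.639) = (90/6.2)^1.565.
90/6.2 = 14.516; 14.516^1.565 ≈ 65.80 mb.
P_c = 1013 − 65.80 = 947.20 ≈ 947 mb.

947 mb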